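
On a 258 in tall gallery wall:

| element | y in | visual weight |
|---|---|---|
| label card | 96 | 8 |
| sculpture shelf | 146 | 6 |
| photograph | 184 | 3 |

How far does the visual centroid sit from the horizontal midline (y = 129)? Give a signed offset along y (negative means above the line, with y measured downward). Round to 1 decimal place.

Total weight = 8 + 6 + 3 = 17.
Σw·y = 8·96 + 6·146 + 3·184 = 2196, so ȳ = 2196/17 ≈ 129.18.
Against y = 129, that's 129.18 − 129 = 0.18.

≈ 0.2 in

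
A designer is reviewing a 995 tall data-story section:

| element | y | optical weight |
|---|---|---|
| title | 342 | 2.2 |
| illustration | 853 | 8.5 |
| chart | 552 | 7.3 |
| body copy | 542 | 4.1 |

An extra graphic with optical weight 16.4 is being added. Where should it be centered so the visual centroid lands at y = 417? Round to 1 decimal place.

y ≈ 109.7

With the extra graphic, Σw becomes 2.2 + 8.5 + 7.3 + 4.1 + 16.4 = 38.5.
y: target moment 38.5×417 = 16054.5; current 2.2·342 + 8.5·853 + 7.3·552 + 4.1·542 = 14254.7; the extra graphic supplies 1799.8, so y = 1799.8/16.4 ≈ 109.74.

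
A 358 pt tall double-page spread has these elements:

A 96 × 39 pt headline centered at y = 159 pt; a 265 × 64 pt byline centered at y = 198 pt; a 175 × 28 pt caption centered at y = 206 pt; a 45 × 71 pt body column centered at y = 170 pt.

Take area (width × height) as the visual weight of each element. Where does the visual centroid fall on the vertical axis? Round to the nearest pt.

Taking area as weight: headline 96·39 = 3744, byline 265·64 = 16960, caption 175·28 = 4900, body column 45·71 = 3195. Sum 28799.
y-moment: 3744·159 + 16960·198 + 4900·206 + 3195·170 = 5505926; centroid 5505926/28799 ≈ 191.18.

y ≈ 191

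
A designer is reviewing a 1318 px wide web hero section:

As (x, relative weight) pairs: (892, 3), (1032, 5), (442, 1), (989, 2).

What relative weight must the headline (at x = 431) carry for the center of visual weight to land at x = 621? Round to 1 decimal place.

w ≈ 18.0

Fixed elements: Σw = 3 + 5 + 1 + 2 = 11, Σw·x = 3·892 + 5·1032 + 1·442 + 2·989 = 10256.
For the centroid to hit 621: (10256 + w·431) / (11 + w) = 621.
Solving: w = (621·11 − 10256) / (431 − 621) = -3425 / -190 ≈ 18.03.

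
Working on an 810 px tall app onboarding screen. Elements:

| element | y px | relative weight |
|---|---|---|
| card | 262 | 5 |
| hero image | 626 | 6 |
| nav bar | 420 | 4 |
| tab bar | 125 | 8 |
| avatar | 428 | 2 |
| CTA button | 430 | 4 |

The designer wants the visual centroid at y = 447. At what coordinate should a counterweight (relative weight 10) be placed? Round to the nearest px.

New total weight: (5 + 6 + 4 + 8 + 2 + 4) + 10 = 39.
y: target moment 39×447 = 17433; current 5·262 + 6·626 + 4·420 + 8·125 + 2·428 + 4·430 = 10322; the counterweight supplies 7111, so y = 7111/10 ≈ 711.10.

y ≈ 711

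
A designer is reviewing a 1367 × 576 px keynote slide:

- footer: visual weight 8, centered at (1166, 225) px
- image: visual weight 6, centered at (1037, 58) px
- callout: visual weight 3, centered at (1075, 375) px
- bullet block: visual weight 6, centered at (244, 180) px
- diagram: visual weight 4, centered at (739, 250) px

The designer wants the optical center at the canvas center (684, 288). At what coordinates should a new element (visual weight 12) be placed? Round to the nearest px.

With the new element, Σw becomes 8 + 6 + 3 + 6 + 4 + 12 = 39.
x: need Σw·x = 39·684 = 26676. Existing = 8·1166 + 6·1037 + 3·1075 + 6·244 + 4·739 = 23195. Remainder 3481 / 12 ≈ 290.08.
y: need Σw·y = 39·288 = 11232. Existing = 8·225 + 6·58 + 3·375 + 6·180 + 4·250 = 5353. Remainder 5879 / 12 ≈ 489.92.

(290, 490)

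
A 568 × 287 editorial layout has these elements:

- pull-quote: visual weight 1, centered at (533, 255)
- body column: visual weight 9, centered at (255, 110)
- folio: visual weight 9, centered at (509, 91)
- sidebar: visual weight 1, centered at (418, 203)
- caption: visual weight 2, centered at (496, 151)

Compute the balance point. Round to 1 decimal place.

(400.9, 116.8)

Weights sum to 1 + 9 + 9 + 1 + 2 = 22.
Σw·x = 1·533 + 9·255 + 9·509 + 1·418 + 2·496 = 8819, so x̄ = 8819/22 ≈ 400.86.
Σw·y = 1·255 + 9·110 + 9·91 + 1·203 + 2·151 = 2569, so ȳ = 2569/22 ≈ 116.77.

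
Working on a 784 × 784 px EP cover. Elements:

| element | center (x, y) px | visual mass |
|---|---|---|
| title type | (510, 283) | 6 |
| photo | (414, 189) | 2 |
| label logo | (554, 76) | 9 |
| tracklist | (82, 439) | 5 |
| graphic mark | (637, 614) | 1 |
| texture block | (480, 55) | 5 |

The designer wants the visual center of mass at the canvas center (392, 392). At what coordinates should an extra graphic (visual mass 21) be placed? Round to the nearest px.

(328, 636)

After adding the extra graphic, total weight = 6 + 2 + 9 + 5 + 1 + 5 + 21 = 49.
Along x: (12321 + 21·x) / 49 = 392 (existing moment 6·510 + 2·414 + 9·554 + 5·82 + 1·637 + 5·480 = 12321) ⇒ x = (19208 − 12321) / 21 ≈ 327.95.
Along y: (5844 + 21·y) / 49 = 392 (existing moment 6·283 + 2·189 + 9·76 + 5·439 + 1·614 + 5·55 = 5844) ⇒ y = (19208 − 5844) / 21 ≈ 636.38.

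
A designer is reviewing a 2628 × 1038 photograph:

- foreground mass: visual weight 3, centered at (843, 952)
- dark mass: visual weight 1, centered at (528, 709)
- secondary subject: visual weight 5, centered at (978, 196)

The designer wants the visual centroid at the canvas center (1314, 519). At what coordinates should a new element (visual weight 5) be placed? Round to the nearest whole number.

(2090, 544)

After adding the new element, total weight = 3 + 1 + 5 + 5 = 14.
Along x: (7947 + 5·x) / 14 = 1314 (existing moment 3·843 + 1·528 + 5·978 = 7947) ⇒ x = (18396 − 7947) / 5 ≈ 2089.80.
Along y: (4545 + 5·y) / 14 = 519 (existing moment 3·952 + 1·709 + 5·196 = 4545) ⇒ y = (7266 − 4545) / 5 ≈ 544.20.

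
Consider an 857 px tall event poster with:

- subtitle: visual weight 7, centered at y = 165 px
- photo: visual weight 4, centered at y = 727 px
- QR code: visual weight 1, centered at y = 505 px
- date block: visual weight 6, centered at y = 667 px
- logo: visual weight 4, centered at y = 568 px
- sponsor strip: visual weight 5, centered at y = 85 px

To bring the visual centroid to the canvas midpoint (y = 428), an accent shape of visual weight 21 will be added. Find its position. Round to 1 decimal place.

y ≈ 441.8

After adding the accent shape, total weight = 7 + 4 + 1 + 6 + 4 + 5 + 21 = 48.
y: need Σw·y = 48·428 = 20544. Existing = 7·165 + 4·727 + 1·505 + 6·667 + 4·568 + 5·85 = 11267. Remainder 9277 / 21 ≈ 441.76.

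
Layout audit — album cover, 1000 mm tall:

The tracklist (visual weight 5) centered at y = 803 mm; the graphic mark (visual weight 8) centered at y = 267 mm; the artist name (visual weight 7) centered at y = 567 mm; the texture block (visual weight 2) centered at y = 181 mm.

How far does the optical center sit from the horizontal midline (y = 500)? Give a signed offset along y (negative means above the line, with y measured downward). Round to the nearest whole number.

Σw = 5 + 8 + 7 + 2 = 22.
Σw·y = 5·803 + 8·267 + 7·567 + 2·181 = 10482, so ȳ = 10482/22 ≈ 476.45.
Difference: 476.45 − 500 ≈ -23.55.

≈ -24 mm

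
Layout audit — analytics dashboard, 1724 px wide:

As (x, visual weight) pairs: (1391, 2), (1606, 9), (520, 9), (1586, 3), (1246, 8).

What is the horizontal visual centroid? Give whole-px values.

x ≈ 1182

Σw = 2 + 9 + 9 + 3 + 8 = 31.
Σw·x = 2·1391 + 9·1606 + 9·520 + 3·1586 + 8·1246 = 36642, so x̄ = 36642/31 ≈ 1182.00.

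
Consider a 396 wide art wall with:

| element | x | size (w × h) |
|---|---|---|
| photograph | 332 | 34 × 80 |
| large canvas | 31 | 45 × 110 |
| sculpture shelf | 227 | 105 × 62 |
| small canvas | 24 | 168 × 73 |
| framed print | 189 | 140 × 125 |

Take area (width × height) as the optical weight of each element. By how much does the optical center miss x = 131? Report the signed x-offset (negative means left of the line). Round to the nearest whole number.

≈ 9

Areas: photograph 34·80 = 2720, large canvas 45·110 = 4950, sculpture shelf 105·62 = 6510, small canvas 168·73 = 12264, framed print 140·125 = 17500. Total weight = 43944.
x: (2720·332 + 4950·31 + 6510·227 + 12264·24 + 17500·189) / 43944 = 6136096 / 43944 ≈ 139.63
Offset from x = 131: 139.63 − 131 ≈ 8.63.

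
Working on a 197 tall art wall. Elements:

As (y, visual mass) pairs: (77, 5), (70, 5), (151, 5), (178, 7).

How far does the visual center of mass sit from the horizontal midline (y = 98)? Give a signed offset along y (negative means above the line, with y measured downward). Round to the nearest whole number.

≈ 26

Weights sum to 5 + 5 + 5 + 7 = 22.
y-moment: 5·77 + 5·70 + 5·151 + 7·178 = 2736; centroid 2736/22 ≈ 124.36.
Offset from y = 98: 124.36 − 98 ≈ 26.36.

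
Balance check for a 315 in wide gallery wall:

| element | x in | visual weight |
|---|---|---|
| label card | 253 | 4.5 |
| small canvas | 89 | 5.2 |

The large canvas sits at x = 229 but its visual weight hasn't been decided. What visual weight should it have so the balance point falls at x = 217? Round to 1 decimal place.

Known weights sum to 4.5 + 5.2 = 9.7; their moment is 4.5·253 + 5.2·89 = 1601.3.
Set Σw·x/Σw = 217: (1601.3 + 229w) = 217·(9.7 + w).
So w = (217·9.7 − 1601.3)/(229 − 217) = 503.6/12 ≈ 41.97.

w ≈ 42.0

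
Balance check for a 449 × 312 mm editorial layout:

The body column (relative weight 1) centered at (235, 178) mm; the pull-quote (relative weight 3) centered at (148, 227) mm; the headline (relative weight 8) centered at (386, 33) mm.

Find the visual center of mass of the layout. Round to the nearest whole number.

Weights sum to 1 + 3 + 8 = 12.
x: (1·235 + 3·148 + 8·386) / 12 = 3767 / 12 ≈ 313.92
y: (1·178 + 3·227 + 8·33) / 12 = 1123 / 12 ≈ 93.58

(314, 94)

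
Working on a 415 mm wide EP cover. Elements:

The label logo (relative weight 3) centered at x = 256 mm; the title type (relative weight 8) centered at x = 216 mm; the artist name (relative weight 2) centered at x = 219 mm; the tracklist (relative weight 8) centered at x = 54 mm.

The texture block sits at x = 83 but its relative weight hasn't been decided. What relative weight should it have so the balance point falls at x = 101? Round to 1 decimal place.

Known weights sum to 3 + 8 + 2 + 8 = 21; their moment is 3·256 + 8·216 + 2·219 + 8·54 = 3366.
Set Σw·x/Σw = 101: (3366 + 83w) = 101·(21 + w).
So w = (101·21 − 3366)/(83 − 101) = -1245/-18 ≈ 69.17.

w ≈ 69.2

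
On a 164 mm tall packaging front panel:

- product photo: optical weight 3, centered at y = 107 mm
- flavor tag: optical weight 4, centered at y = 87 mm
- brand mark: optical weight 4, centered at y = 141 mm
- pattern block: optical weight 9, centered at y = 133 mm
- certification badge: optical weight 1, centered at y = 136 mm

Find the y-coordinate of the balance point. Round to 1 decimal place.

y ≈ 122.2

Total weight = 3 + 4 + 4 + 9 + 1 = 21.
y: (3·107 + 4·87 + 4·141 + 9·133 + 1·136) / 21 = 2566 / 21 ≈ 122.19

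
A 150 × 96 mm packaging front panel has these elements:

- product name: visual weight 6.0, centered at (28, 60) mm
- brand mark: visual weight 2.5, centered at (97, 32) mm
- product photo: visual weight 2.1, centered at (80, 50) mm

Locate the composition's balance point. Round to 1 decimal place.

(54.6, 51.4)

Σw = 6.0 + 2.5 + 2.1 = 10.6.
x-moment: 6.0·28 + 2.5·97 + 2.1·80 = 578.5; centroid 578.5/10.6 ≈ 54.58.
y-moment: 6.0·60 + 2.5·32 + 2.1·50 = 545.0; centroid 545.0/10.6 ≈ 51.42.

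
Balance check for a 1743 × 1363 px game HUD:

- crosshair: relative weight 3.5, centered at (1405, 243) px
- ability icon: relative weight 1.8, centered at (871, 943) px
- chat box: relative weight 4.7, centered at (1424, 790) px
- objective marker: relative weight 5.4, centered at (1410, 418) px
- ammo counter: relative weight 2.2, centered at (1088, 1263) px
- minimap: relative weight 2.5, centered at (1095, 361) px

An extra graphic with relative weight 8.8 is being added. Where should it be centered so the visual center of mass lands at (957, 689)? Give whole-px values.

After adding the extra graphic, total weight = 3.5 + 1.8 + 4.7 + 5.4 + 2.2 + 2.5 + 8.8 = 28.9.
Along x: (25923.2 + 8.8·x) / 28.9 = 957 (existing moment 3.5·1405 + 1.8·871 + 4.7·1424 + 5.4·1410 + 2.2·1088 + 2.5·1095 = 25923.2) ⇒ x = (27657.3 − 25923.2) / 8.8 ≈ 197.06.
Along y: (12199.2 + 8.8·y) / 28.9 = 689 (existing moment 3.5·243 + 1.8·943 + 4.7·790 + 5.4·418 + 2.2·1263 + 2.5·361 = 12199.2) ⇒ y = (19912.1 − 12199.2) / 8.8 ≈ 876.47.

(197, 876)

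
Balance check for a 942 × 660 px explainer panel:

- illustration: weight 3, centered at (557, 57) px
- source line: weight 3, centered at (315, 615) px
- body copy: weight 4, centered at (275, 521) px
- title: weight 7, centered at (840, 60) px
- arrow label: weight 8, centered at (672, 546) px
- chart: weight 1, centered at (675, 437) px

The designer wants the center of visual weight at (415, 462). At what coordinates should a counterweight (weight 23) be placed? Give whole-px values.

(204, 579)

After adding the counterweight, total weight = 3 + 3 + 4 + 7 + 8 + 1 + 23 = 49.
x: target moment 49×415 = 20335; current 3·557 + 3·315 + 4·275 + 7·840 + 8·672 + 1·675 = 15647; the counterweight supplies 4688, so x = 4688/23 ≈ 203.83.
y: target moment 49×462 = 22638; current 3·57 + 3·615 + 4·521 + 7·60 + 8·546 + 1·437 = 9325; the counterweight supplies 13313, so y = 13313/23 ≈ 578.83.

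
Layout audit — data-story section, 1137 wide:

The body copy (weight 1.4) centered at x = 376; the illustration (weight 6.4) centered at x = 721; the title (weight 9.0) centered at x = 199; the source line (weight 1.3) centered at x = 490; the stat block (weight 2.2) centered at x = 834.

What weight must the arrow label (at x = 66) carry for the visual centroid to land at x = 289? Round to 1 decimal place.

w ≈ 15.9

Existing Σw = 20.3 (1.4 + 6.4 + 9.0 + 1.3 + 2.2); existing moment 1.4·376 + 6.4·721 + 9.0·199 + 1.3·490 + 2.2·834 = 9403.6.
For the centroid to hit 289: (9403.6 + w·66) / (20.3 + w) = 289.
Rearranging, w·(66 − 289) = 289·20.3 − 9403.6 = -3536.9, so w ≈ -3536.9/-223 = 15.86.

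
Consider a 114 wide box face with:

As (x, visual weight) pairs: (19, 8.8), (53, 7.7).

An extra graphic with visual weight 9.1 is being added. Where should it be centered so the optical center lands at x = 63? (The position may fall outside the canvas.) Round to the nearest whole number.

x ≈ 114

New total weight: (8.8 + 7.7) + 9.1 = 25.6.
x: need Σw·x = 25.6·63 = 1612.8. Existing = 8.8·19 + 7.7·53 = 575.3. Remainder 1037.5 / 9.1 ≈ 114.01.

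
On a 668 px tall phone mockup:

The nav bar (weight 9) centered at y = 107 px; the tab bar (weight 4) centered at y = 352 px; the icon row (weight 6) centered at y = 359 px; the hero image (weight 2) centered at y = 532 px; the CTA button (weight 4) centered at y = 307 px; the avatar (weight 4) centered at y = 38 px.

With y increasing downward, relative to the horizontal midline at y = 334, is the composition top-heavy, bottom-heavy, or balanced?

top-heavy

Σw = 9 + 4 + 6 + 2 + 4 + 4 = 29.
Σw·y = 6969; ȳ = 6969/29 ≈ 240.31.
240.3 lies above (smaller y than) the midline 334, so the layout is top-heavy.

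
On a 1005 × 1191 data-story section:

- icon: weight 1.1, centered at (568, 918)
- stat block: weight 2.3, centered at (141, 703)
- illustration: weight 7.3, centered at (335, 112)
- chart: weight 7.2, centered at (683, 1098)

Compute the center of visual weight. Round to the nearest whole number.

Weights sum to 1.1 + 2.3 + 7.3 + 7.2 = 17.9.
Σw·x = 1.1·568 + 2.3·141 + 7.3·335 + 7.2·683 = 8312.2, so x̄ = 8312.2/17.9 ≈ 464.37.
Σw·y = 1.1·918 + 2.3·703 + 7.3·112 + 7.2·1098 = 11349.9, so ȳ = 11349.9/17.9 ≈ 634.07.

(464, 634)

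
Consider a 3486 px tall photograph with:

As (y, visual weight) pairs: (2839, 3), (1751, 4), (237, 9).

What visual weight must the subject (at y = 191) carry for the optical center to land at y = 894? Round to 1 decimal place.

Known weights sum to 3 + 4 + 9 = 16; their moment is 3·2839 + 4·1751 + 9·237 = 17654.
For the centroid to hit 894: (17654 + w·191) / (16 + w) = 894.
Solving: w = (894·16 − 17654) / (191 − 894) = -3350 / -703 ≈ 4.77.

w ≈ 4.8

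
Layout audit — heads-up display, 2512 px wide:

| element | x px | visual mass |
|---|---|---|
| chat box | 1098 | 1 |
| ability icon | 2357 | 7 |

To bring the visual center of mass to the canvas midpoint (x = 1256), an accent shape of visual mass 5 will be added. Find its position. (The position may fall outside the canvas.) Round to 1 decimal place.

x ≈ -253.8

With the accent shape, Σw becomes 1 + 7 + 5 = 13.
x: target moment 13×1256 = 16328; current 1·1098 + 7·2357 = 17597; the accent shape supplies -1269, so x = -1269/5 ≈ -253.80.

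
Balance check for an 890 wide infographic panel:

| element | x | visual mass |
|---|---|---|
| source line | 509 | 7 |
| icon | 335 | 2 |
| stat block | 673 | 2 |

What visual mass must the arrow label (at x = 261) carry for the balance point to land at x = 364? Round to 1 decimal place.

Known weights sum to 7 + 2 + 2 = 11; their moment is 7·509 + 2·335 + 2·673 = 5579.
Set Σw·x/Σw = 364: (5579 + 261w) = 364·(11 + w).
Solving: w = (364·11 − 5579) / (261 − 364) = -1575 / -103 ≈ 15.29.

w ≈ 15.3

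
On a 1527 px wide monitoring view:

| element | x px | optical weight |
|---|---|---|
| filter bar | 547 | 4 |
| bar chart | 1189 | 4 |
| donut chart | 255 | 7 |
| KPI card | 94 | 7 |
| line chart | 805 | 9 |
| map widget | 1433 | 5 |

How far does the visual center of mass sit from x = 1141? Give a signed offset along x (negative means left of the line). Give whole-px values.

≈ -480 px

Σw = 4 + 4 + 7 + 7 + 9 + 5 = 36.
Σw·x = 4·547 + 4·1189 + 7·255 + 7·94 + 9·805 + 5·1433 = 23797, so x̄ = 23797/36 ≈ 661.03.
Offset from x = 1141: 661.03 − 1141 ≈ -479.97.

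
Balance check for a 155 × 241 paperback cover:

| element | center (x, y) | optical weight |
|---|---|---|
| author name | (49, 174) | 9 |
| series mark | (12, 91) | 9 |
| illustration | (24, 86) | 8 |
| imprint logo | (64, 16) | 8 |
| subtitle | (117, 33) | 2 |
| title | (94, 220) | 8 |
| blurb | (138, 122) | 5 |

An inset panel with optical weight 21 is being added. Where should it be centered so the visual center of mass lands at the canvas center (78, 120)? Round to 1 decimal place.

New total weight: (9 + 9 + 8 + 8 + 2 + 8 + 5) + 21 = 70.
Along x: (2929 + 21·x) / 70 = 78 (existing moment 9·49 + 9·12 + 8·24 + 8·64 + 2·117 + 8·94 + 5·138 = 2929) ⇒ x = (5460 − 2929) / 21 ≈ 120.52.
Along y: (5637 + 21·y) / 70 = 120 (existing moment 9·174 + 9·91 + 8·86 + 8·16 + 2·33 + 8·220 + 5·122 = 5637) ⇒ y = (8400 − 5637) / 21 ≈ 131.57.

(120.5, 131.6)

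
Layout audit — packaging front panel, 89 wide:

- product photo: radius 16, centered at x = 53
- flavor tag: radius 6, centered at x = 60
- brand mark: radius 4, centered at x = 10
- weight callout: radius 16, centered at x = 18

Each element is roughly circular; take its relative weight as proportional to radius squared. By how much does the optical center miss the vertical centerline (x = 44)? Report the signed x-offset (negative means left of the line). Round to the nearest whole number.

≈ -8

Weights ∝ r²: product photo 16² = 256, flavor tag 6² = 36, brand mark 4² = 16, weight callout 16² = 256; Σw = 564.
x-moment: 256·53 + 36·60 + 16·10 + 256·18 = 20496; centroid 20496/564 ≈ 36.34.
Against x = 44, that's 36.34 − 44 = -7.66.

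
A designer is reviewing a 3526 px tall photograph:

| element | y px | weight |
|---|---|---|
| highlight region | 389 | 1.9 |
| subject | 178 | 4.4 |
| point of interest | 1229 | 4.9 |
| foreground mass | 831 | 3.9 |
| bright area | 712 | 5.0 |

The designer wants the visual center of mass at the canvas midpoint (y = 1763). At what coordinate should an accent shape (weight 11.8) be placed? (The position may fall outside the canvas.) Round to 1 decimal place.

y ≈ 3550.4

New total weight: (1.9 + 4.4 + 4.9 + 3.9 + 5.0) + 11.8 = 31.9.
Along y: (14345.3 + 11.8·y) / 31.9 = 1763 (existing moment 1.9·389 + 4.4·178 + 4.9·1229 + 3.9·831 + 5.0·712 = 14345.3) ⇒ y = (56239.7 − 14345.3) / 11.8 ≈ 3550.37.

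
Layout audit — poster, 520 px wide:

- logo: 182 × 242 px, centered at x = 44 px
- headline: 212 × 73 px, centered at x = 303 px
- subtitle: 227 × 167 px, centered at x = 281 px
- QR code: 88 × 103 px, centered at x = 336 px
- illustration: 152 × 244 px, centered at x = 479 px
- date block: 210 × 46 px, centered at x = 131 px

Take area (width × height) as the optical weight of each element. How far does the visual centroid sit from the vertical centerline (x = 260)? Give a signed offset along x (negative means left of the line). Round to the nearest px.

≈ -3 px

Areas → weights: logo 182·242 = 44044, headline 212·73 = 15476, subtitle 227·167 = 37909, QR code 88·103 = 9064, illustration 152·244 = 37088, date block 210·46 = 9660; Σw = 153241.
x: moment 39355709 / weight 153241 ≈ 256.82
Against x = 260, that's 256.82 − 260 = -3.18.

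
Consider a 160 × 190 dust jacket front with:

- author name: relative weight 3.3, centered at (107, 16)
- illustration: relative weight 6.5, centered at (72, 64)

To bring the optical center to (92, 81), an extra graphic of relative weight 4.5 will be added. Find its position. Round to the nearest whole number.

(110, 153)

New total weight: (3.3 + 6.5) + 4.5 = 14.3.
x: target moment 14.3×92 = 1315.6; current 3.3·107 + 6.5·72 = 821.1; the extra graphic supplies 494.5, so x = 494.5/4.5 ≈ 109.89.
y: target moment 14.3×81 = 1158.3; current 3.3·16 + 6.5·64 = 468.8; the extra graphic supplies 689.5, so y = 689.5/4.5 ≈ 153.22.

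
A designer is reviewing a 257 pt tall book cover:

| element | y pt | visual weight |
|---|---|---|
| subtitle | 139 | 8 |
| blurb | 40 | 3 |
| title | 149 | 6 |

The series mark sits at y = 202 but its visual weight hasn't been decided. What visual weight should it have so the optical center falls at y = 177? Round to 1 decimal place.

Fixed elements: Σw = 8 + 3 + 6 = 17, Σw·y = 8·139 + 3·40 + 6·149 = 2126.
Balance at y = 177 requires (2126 + w·202) / (17 + w) = 177.
So w = (177·17 − 2126)/(202 − 177) = 883/25 ≈ 35.32.

w ≈ 35.3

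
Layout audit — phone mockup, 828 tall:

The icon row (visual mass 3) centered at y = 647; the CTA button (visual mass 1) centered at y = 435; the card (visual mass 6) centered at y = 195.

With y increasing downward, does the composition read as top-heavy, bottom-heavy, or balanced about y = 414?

Weights sum to 3 + 1 + 6 = 10.
y: (3·647 + 1·435 + 6·195) / 10 = 3546 / 10 ≈ 354.60
354.6 lies above (smaller y than) the midline 414, so the layout is top-heavy.

top-heavy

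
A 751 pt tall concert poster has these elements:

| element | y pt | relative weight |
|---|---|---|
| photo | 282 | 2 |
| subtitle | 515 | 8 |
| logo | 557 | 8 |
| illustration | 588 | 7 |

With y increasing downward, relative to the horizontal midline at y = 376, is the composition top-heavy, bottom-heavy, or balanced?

bottom-heavy

Σw = 2 + 8 + 8 + 7 = 25.
Σw·y = 2·282 + 8·515 + 8·557 + 7·588 = 13256, so ȳ = 13256/25 ≈ 530.24.
530.2 lies below (larger y than) the midline 376, so the layout is bottom-heavy.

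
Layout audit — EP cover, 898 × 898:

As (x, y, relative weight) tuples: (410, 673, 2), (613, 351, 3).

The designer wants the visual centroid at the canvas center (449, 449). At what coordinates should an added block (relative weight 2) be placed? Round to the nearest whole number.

(242, 372)

New total weight: (2 + 3) + 2 = 7.
x: target moment 7×449 = 3143; current 2·410 + 3·613 = 2659; the added block supplies 484, so x = 484/2 ≈ 242.00.
y: target moment 7×449 = 3143; current 2·673 + 3·351 = 2399; the added block supplies 744, so y = 744/2 ≈ 372.00.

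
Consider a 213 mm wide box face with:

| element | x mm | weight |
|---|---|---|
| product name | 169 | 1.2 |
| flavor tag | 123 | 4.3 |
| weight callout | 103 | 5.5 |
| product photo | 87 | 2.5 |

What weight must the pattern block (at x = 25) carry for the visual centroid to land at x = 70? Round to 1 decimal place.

w ≈ 12.7

Known weights sum to 1.2 + 4.3 + 5.5 + 2.5 = 13.5; their moment is 1.2·169 + 4.3·123 + 5.5·103 + 2.5·87 = 1515.7.
For the centroid to hit 70: (1515.7 + w·25) / (13.5 + w) = 70.
Rearranging, w·(25 − 70) = 70·13.5 − 1515.7 = -570.7, so w ≈ -570.7/-45 = 12.68.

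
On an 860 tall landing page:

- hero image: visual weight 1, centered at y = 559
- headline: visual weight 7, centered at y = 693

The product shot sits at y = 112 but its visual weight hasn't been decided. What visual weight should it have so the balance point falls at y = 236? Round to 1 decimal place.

Fixed elements: Σw = 1 + 7 = 8, Σw·y = 1·559 + 7·693 = 5410.
Balance at y = 236 requires (5410 + w·112) / (8 + w) = 236.
Rearranging, w·(112 − 236) = 236·8 − 5410 = -3522, so w ≈ -3522/-124 = 28.40.

w ≈ 28.4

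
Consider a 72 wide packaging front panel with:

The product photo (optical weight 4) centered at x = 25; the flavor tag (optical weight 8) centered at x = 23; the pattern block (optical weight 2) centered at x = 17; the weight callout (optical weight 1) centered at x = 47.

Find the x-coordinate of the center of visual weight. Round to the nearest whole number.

x ≈ 24

Σw = 4 + 8 + 2 + 1 = 15.
x-moment: 4·25 + 8·23 + 2·17 + 1·47 = 365; centroid 365/15 ≈ 24.33.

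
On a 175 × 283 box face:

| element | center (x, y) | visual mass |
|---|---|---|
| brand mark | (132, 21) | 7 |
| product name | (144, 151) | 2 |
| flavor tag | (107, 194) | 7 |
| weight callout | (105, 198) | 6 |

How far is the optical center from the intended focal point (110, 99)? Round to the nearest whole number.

≈ 38

Weights sum to 7 + 2 + 7 + 6 = 22.
Σw·x = 7·132 + 2·144 + 7·107 + 6·105 = 2591, so x̄ = 2591/22 ≈ 117.77.
Σw·y = 7·21 + 2·151 + 7·194 + 6·198 = 2995, so ȳ = 2995/22 ≈ 136.14.
Offset from (110, 99): Δx ≈ 7.77, Δy ≈ 37.14; distance = √(Δx² + Δy²) ≈ 37.94.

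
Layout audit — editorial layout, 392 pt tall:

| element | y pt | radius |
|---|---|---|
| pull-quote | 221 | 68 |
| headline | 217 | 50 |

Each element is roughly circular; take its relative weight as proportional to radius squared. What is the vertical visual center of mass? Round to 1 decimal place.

r² weights: pull-quote 68² = 4624, headline 50² = 2500. Total = 7124.
y-moment: 4624·221 + 2500·217 = 1564404; centroid 1564404/7124 ≈ 219.60.

y ≈ 219.6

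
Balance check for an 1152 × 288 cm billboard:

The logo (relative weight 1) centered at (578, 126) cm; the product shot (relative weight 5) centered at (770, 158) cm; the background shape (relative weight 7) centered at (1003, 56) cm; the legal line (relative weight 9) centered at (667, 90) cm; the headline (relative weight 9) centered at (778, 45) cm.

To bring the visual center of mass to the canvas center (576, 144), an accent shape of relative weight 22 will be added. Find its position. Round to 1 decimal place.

After adding the accent shape, total weight = 1 + 5 + 7 + 9 + 9 + 22 = 53.
x: need Σw·x = 53·576 = 30528. Existing = 1·578 + 5·770 + 7·1003 + 9·667 + 9·778 = 24454. Remainder 6074 / 22 ≈ 276.09.
y: need Σw·y = 53·144 = 7632. Existing = 1·126 + 5·158 + 7·56 + 9·90 + 9·45 = 2523. Remainder 5109 / 22 ≈ 232.23.

(276.1, 232.2)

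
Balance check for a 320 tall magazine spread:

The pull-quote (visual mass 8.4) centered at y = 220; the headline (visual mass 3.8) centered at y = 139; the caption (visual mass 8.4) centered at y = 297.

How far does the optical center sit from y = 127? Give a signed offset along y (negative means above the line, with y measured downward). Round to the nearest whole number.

≈ 109

Weights sum to 8.4 + 3.8 + 8.4 = 20.6.
Σw·y = 8.4·220 + 3.8·139 + 8.4·297 = 4871.0, so ȳ = 4871.0/20.6 ≈ 236.46.
Offset from y = 127: 236.46 − 127 ≈ 109.46.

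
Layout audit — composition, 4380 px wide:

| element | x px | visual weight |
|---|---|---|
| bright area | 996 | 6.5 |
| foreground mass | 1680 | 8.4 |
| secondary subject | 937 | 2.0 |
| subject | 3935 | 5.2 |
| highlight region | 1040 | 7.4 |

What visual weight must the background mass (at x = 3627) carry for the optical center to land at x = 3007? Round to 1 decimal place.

Existing Σw = 29.5 (6.5 + 8.4 + 2.0 + 5.2 + 7.4); existing moment 6.5·996 + 8.4·1680 + 2.0·937 + 5.2·3935 + 7.4·1040 = 50618.0.
Set Σw·x/Σw = 3007: (50618.0 + 3627w) = 3007·(29.5 + w).
Solving: w = (3007·29.5 − 50618.0) / (3627 − 3007) = 38088.5 / 620 ≈ 61.43.

w ≈ 61.4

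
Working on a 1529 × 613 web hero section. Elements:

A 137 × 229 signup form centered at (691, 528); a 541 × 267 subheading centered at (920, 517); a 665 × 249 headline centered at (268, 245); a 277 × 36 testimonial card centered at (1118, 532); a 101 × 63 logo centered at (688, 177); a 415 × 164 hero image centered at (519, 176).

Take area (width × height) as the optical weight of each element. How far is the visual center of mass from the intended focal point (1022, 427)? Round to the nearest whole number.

Areas → weights: signup form 137·229 = 31373, subheading 541·267 = 144447, headline 665·249 = 165585, testimonial card 277·36 = 9972, logo 101·63 = 6363, hero image 415·164 = 68060; Σw = 425800.
Σw·x = 249796343; x̄ = 249796343/425800 ≈ 586.65.
y: moment 150222283 / weight 425800 ≈ 352.80
Offset from (1022, 427): Δx ≈ -435.35, Δy ≈ -74.20; distance = √(Δx² + Δy²) ≈ 441.63.

≈ 442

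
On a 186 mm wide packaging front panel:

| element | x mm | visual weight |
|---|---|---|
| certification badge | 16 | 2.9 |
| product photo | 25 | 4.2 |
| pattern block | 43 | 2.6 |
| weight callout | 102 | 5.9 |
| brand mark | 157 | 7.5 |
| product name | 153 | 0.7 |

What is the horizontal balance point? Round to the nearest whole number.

x ≈ 90

Σw = 2.9 + 4.2 + 2.6 + 5.9 + 7.5 + 0.7 = 23.8.
x: (2.9·16 + 4.2·25 + 2.6·43 + 5.9·102 + 7.5·157 + 0.7·153) / 23.8 = 2149.6 / 23.8 ≈ 90.32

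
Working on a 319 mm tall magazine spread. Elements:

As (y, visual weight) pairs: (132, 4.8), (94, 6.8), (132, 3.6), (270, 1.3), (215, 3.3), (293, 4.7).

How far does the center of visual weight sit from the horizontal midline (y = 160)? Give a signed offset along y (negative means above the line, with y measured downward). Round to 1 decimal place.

≈ 10.8 mm

Weights sum to 4.8 + 6.8 + 3.6 + 1.3 + 3.3 + 4.7 = 24.5.
Σw·y = 4185.6; ȳ = 4185.6/24.5 ≈ 170.84.
Difference: 170.84 − 160 ≈ 10.84.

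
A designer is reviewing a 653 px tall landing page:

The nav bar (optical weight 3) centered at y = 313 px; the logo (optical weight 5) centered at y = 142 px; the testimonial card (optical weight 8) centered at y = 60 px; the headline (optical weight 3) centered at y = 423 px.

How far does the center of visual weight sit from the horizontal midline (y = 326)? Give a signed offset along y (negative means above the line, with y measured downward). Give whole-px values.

≈ -147 px

Σw = 3 + 5 + 8 + 3 = 19.
Σw·y = 3·313 + 5·142 + 8·60 + 3·423 = 3398, so ȳ = 3398/19 ≈ 178.84.
Offset from y = 326: 178.84 − 326 ≈ -147.16.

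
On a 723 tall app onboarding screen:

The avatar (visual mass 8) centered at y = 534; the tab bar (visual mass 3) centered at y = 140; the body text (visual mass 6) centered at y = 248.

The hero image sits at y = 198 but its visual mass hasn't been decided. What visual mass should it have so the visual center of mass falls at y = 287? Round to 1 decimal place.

Known weights sum to 8 + 3 + 6 = 17; their moment is 8·534 + 3·140 + 6·248 = 6180.
For the centroid to hit 287: (6180 + w·198) / (17 + w) = 287.
Solving: w = (287·17 − 6180) / (198 − 287) = -1301 / -89 ≈ 14.62.

w ≈ 14.6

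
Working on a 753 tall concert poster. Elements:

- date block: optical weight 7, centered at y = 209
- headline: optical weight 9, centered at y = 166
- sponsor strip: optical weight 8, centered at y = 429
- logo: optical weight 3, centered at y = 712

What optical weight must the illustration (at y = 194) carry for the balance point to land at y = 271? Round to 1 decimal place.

w ≈ 15.7

Existing Σw = 27 (7 + 9 + 8 + 3); existing moment 7·209 + 9·166 + 8·429 + 3·712 = 8525.
Balance at y = 271 requires (8525 + w·194) / (27 + w) = 271.
So w = (271·27 − 8525)/(194 − 271) = -1208/-77 ≈ 15.69.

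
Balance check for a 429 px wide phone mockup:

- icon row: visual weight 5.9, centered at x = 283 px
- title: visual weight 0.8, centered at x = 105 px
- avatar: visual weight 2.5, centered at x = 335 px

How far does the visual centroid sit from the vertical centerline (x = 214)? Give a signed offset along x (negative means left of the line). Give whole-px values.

Weights sum to 5.9 + 0.8 + 2.5 = 9.2.
Σw·x = 5.9·283 + 0.8·105 + 2.5·335 = 2591.2, so x̄ = 2591.2/9.2 ≈ 281.65.
Difference: 281.65 − 214 ≈ 67.65.

≈ 68 px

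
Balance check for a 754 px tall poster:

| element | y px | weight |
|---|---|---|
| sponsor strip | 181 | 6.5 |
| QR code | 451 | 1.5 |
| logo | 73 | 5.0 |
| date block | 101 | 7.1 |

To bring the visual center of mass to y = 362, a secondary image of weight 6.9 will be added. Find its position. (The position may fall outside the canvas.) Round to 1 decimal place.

y ≈ 991.1

With the secondary image, Σw becomes 6.5 + 1.5 + 5.0 + 7.1 + 6.9 = 27.0.
y: need Σw·y = 27.0·362 = 9774.0. Existing = 6.5·181 + 1.5·451 + 5.0·73 + 7.1·101 = 2935.1. Remainder 6838.9 / 6.9 ≈ 991.14.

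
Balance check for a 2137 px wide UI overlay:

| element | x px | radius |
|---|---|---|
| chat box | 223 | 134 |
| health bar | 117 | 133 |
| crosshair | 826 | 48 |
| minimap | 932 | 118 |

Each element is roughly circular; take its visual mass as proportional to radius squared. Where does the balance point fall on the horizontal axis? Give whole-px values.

Weights ∝ r²: chat box 134² = 17956, health bar 133² = 17689, crosshair 48² = 2304, minimap 118² = 13924; Σw = 51873.
x-moment: 17956·223 + 17689·117 + 2304·826 + 13924·932 = 20954073; centroid 20954073/51873 ≈ 403.95.

x ≈ 404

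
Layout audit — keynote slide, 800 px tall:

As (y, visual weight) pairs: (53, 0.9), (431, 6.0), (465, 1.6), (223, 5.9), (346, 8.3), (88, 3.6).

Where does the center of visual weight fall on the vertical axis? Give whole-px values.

y ≈ 300

Total weight = 0.9 + 6.0 + 1.6 + 5.9 + 8.3 + 3.6 = 26.3.
y: moment 7882.0 / weight 26.3 ≈ 299.70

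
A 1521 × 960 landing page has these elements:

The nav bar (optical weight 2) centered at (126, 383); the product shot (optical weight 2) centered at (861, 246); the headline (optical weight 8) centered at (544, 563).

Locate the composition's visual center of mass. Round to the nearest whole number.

(527, 480)

Total weight = 2 + 2 + 8 = 12.
x-moment: 2·126 + 2·861 + 8·544 = 6326; centroid 6326/12 ≈ 527.17.
y-moment: 2·383 + 2·246 + 8·563 = 5762; centroid 5762/12 ≈ 480.17.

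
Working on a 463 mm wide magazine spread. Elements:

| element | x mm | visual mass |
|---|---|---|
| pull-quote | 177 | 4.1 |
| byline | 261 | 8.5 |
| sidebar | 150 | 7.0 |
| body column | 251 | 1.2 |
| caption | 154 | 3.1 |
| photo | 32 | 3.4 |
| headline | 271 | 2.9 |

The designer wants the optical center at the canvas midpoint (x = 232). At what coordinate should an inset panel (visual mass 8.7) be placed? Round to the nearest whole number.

With the inset panel, Σw becomes 4.1 + 8.5 + 7.0 + 1.2 + 3.1 + 3.4 + 2.9 + 8.7 = 38.9.
Along x: (5667.5 + 8.7·x) / 38.9 = 232 (existing moment 4.1·177 + 8.5·261 + 7.0·150 + 1.2·251 + 3.1·154 + 3.4·32 + 2.9·271 = 5667.5) ⇒ x = (9024.8 − 5667.5) / 8.7 ≈ 385.90.

x ≈ 386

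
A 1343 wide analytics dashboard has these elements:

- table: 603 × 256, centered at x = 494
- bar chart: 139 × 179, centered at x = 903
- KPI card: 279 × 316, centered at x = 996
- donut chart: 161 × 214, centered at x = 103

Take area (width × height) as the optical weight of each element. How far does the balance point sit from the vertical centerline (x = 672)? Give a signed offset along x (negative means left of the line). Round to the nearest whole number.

Areas → weights: table 603·256 = 154368, bar chart 139·179 = 24881, KPI card 279·316 = 88164, donut chart 161·214 = 34454; Σw = 301867.
x-moment: 154368·494 + 24881·903 + 88164·996 + 34454·103 = 190085441; centroid 190085441/301867 ≈ 629.70.
Against x = 672, that's 629.70 − 672 = -42.30.

≈ -42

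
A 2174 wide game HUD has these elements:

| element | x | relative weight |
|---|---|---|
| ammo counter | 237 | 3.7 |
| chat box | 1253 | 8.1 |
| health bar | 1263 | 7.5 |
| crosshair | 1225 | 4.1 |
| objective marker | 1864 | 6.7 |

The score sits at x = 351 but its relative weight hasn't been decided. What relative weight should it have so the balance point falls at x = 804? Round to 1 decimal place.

w ≈ 30.5

Existing Σw = 30.1 (3.7 + 8.1 + 7.5 + 4.1 + 6.7); existing moment 3.7·237 + 8.1·1253 + 7.5·1263 + 4.1·1225 + 6.7·1864 = 38010.0.
Balance at x = 804 requires (38010.0 + w·351) / (30.1 + w) = 804.
So w = (804·30.1 − 38010.0)/(351 − 804) = -13809.6/-453 ≈ 30.48.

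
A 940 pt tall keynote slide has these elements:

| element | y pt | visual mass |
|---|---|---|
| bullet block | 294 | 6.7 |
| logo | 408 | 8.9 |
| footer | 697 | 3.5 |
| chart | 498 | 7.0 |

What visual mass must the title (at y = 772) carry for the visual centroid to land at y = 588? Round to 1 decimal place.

Known weights sum to 6.7 + 8.9 + 3.5 + 7.0 = 26.1; their moment is 6.7·294 + 8.9·408 + 3.5·697 + 7.0·498 = 11526.5.
Balance at y = 588 requires (11526.5 + w·772) / (26.1 + w) = 588.
So w = (588·26.1 − 11526.5)/(772 − 588) = 3820.3/184 ≈ 20.76.

w ≈ 20.8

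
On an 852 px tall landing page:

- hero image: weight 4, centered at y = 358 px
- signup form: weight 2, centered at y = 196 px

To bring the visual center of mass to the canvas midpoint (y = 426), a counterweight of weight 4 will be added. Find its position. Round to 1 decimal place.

After adding the counterweight, total weight = 4 + 2 + 4 = 10.
y: target moment 10×426 = 4260; current 4·358 + 2·196 = 1824; the counterweight supplies 2436, so y = 2436/4 ≈ 609.00.

y ≈ 609.0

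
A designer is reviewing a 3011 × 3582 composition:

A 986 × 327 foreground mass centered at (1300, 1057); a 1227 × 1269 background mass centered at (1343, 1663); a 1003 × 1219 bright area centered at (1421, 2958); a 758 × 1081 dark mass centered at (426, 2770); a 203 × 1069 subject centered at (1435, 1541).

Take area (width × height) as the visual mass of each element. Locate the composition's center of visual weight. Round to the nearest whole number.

(1186, 2211)

Taking area as weight: foreground mass 986·327 = 322422, background mass 1227·1269 = 1557063, bright area 1003·1219 = 1222657, dark mass 758·1081 = 819398, subject 203·1069 = 217007. Sum 4138547.
Σw·x = 322422·1300 + 1557063·1343 + 1222657·1421 + 819398·426 + 217007·1435 = 4908148399, so x̄ = 4908148399/4138547 ≈ 1185.96.
Σw·y = 322422·1057 + 1557063·1663 + 1222657·2958 + 819398·2770 + 217007·1541 = 9150955476, so ȳ = 9150955476/4138547 ≈ 2211.15.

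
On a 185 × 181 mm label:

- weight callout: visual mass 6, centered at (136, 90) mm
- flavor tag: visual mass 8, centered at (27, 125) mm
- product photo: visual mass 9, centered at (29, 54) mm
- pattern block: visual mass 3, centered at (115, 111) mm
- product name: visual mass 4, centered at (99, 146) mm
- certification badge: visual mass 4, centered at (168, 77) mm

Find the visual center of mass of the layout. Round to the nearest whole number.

(80, 96)

Σw = 6 + 8 + 9 + 3 + 4 + 4 = 34.
x: (6·136 + 8·27 + 9·29 + 3·115 + 4·99 + 4·168) / 34 = 2706 / 34 ≈ 79.59
y: (6·90 + 8·125 + 9·54 + 3·111 + 4·146 + 4·77) / 34 = 3251 / 34 ≈ 95.62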